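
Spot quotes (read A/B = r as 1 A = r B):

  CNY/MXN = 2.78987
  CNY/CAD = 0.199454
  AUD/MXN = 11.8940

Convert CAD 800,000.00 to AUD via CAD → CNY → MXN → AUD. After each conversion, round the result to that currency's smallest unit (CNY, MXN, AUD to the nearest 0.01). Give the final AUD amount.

CAD 800,000.00 ÷ 0.199454 = CNY 4,010,949.89
CNY 4,010,949.89 × 2.78987 = MXN 11,190,028.77
MXN 11,190,028.77 ÷ 11.8940 = AUD 940,812.91

AUD 940,812.91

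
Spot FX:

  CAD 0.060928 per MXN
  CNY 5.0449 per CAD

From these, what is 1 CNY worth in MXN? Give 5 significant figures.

1 CNY ÷ 5.0449 = 0.19822 CAD
0.19822 CAD ÷ 0.060928 = 3.25335 MXN

CNY/MXN = 3.2533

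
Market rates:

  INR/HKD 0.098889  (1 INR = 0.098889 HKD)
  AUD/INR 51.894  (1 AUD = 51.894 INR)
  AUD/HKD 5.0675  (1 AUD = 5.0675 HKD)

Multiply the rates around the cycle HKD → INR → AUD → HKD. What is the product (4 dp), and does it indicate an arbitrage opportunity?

0.9875 (arbitrage exists)

Around HKD → INR → AUD → HKD: 1 ÷ 0.098889 ÷ 51.894 × 5.0675 = 0.987481
Product < 1; profitable direction is HKD → AUD → INR → HKD.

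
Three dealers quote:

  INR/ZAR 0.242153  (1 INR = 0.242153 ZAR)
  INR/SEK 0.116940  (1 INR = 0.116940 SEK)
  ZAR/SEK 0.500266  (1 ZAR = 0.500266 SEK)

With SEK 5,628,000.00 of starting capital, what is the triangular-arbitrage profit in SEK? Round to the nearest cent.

Profitable loop is SEK → INR → ZAR → SEK:
SEK 5,628,000.00 ÷ 0.116940 = INR 48,127,244.74
INR 48,127,244.74 × 0.242153 = ZAR 11,654,156.70
ZAR 11,654,156.70 × 0.500266 = SEK 5,830,178.35
Profit = SEK 5,830,178.35 − SEK 5,628,000.00

Profit: SEK 202,178.35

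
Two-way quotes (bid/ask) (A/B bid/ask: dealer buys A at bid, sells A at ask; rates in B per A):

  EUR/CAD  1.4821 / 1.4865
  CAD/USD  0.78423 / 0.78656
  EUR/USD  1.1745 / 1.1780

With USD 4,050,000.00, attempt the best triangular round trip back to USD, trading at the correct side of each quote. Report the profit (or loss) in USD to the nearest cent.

Best loop USD → CAD → EUR → USD:
USD 4,050,000.00 ÷ 0.78656 (buy CAD at ask) = CAD 5,149,003.25
CAD 5,149,003.25 ÷ 1.4865 (buy EUR at ask) = EUR 3,463,843.43
EUR 3,463,843.43 × 1.1745 (sell EUR at bid) = USD 4,068,284.11

Net profit: USD 18,284.11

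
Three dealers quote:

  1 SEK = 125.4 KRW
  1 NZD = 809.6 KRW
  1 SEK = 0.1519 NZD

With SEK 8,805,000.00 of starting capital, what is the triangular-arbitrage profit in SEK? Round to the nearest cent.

Profit: SEK 173,393.25

Profitable loop is SEK → KRW → NZD → SEK:
SEK 8,805,000.00 × 125.4 = KRW 1,104,147,000
KRW 1,104,147,000 ÷ 809.6 = NZD 1,363,817.93
NZD 1,363,817.93 ÷ 0.1519 = SEK 8,978,393.25
Profit = SEK 8,978,393.25 − SEK 8,805,000.00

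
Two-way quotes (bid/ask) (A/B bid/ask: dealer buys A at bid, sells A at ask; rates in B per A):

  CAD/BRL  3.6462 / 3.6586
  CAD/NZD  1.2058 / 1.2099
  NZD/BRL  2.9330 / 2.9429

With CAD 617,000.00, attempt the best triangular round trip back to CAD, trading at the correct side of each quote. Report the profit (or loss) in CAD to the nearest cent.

Best loop CAD → BRL → NZD → CAD:
CAD 617,000.00 × 3.6462 (sell CAD at bid) = BRL 2,249,705.40
BRL 2,249,705.40 ÷ 2.9429 (buy NZD at ask) = NZD 764,451.87
NZD 764,451.87 ÷ 1.2099 (buy CAD at ask) = CAD 631,830.62

Net profit: CAD 14,830.62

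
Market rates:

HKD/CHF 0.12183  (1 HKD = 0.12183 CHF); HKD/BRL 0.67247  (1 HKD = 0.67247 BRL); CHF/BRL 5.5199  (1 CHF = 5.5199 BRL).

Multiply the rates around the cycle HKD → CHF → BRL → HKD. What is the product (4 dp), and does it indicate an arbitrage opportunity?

1.0000 (no arbitrage)

Around HKD → CHF → BRL → HKD: 1 × 0.12183 × 5.5199 ÷ 0.67247 = 1.000029
Product ≈ 1 (deviation 0.003%, within rounding noise).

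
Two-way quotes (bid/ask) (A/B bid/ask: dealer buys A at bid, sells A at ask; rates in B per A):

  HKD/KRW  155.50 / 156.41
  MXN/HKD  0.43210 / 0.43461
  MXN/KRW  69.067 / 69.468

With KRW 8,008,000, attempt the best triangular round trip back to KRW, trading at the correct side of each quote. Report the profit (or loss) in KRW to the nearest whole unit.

Best loop KRW → HKD → MXN → KRW:
KRW 8,008,000 ÷ 156.41 (buy HKD at ask) = HKD 51,198.77
HKD 51,198.77 ÷ 0.43461 (buy MXN at ask) = MXN 117,803.94
MXN 117,803.94 × 69.067 (sell MXN at bid) = KRW 8,136,365

Net profit: KRW 128,365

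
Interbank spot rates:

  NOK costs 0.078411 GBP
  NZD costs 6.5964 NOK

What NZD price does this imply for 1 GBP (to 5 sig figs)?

GBP/NZD = 1.9334

1 GBP ÷ 0.078411 = 12.7533 NOK
12.7533 NOK ÷ 6.5964 = 1.93337 NZD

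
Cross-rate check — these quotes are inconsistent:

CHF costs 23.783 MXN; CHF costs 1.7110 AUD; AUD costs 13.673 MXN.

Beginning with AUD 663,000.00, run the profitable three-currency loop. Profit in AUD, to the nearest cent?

Profit: AUD 11,010.00

Profitable loop is AUD → CHF → MXN → AUD:
AUD 663,000.00 ÷ 1.7110 = CHF 387,492.69
CHF 387,492.69 × 23.783 = MXN 9,215,738.75
MXN 9,215,738.75 ÷ 13.673 = AUD 674,010.00
Profit = AUD 674,010.00 − AUD 663,000.00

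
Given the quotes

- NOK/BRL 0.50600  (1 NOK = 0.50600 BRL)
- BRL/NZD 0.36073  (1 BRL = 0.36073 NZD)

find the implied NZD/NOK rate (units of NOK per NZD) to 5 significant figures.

1 NZD ÷ 0.36073 = 2.77216 BRL
2.77216 BRL ÷ 0.50600 = 5.47857 NOK

NZD/NOK = 5.4786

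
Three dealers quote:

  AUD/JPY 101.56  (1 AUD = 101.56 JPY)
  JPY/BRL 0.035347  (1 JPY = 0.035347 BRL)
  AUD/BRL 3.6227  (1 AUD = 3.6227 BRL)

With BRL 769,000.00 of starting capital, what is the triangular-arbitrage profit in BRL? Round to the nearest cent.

Profit: BRL 7,038.84

Profitable loop is BRL → JPY → AUD → BRL:
BRL 769,000.00 ÷ 0.035347 = JPY 21,755,736
JPY 21,755,736 ÷ 101.56 = AUD 214,215.60
AUD 214,215.60 × 3.6227 = BRL 776,038.84
Profit = BRL 776,038.84 − BRL 769,000.00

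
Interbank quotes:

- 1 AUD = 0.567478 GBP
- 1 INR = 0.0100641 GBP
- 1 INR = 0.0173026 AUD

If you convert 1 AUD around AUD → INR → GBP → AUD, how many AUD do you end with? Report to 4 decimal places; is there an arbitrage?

Around AUD → INR → GBP → AUD: 1 ÷ 0.0173026 × 0.0100641 ÷ 0.567478 = 1.024978
Product > 1; profitable direction is AUD → INR → GBP → AUD.

1.0250 (arbitrage exists)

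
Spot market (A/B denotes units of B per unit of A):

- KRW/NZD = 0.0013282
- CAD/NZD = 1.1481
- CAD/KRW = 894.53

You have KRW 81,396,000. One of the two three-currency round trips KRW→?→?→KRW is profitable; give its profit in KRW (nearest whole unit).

Profit: KRW 2,836,896

Profitable loop is KRW → NZD → CAD → KRW:
KRW 81,396,000 × 0.0013282 = NZD 108,110.17
NZD 108,110.17 ÷ 1.1481 = CAD 94,164.42
CAD 94,164.42 × 894.53 = KRW 84,232,896
Profit = KRW 84,232,896 − KRW 81,396,000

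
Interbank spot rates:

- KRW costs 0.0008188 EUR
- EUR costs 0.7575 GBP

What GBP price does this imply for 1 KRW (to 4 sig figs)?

KRW/GBP = 0.0006202

1 KRW × 0.0008188 = 0.0008188 EUR
0.0008188 EUR × 0.7575 = 0.000620241 GBP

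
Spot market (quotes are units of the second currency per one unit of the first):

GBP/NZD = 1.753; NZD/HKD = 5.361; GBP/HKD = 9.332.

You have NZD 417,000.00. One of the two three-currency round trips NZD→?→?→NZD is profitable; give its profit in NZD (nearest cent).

Profit: NZD 2,941.74

Profitable loop is NZD → HKD → GBP → NZD:
NZD 417,000.00 × 5.361 = HKD 2,235,537.00
HKD 2,235,537.00 ÷ 9.332 = GBP 239,556.04
GBP 239,556.04 × 1.753 = NZD 419,941.74
Profit = NZD 419,941.74 − NZD 417,000.00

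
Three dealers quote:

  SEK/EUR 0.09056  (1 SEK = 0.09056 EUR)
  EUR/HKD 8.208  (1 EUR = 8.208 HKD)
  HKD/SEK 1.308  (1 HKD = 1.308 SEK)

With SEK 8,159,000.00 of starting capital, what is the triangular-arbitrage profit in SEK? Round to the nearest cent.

Profitable loop is SEK → HKD → EUR → SEK:
SEK 8,159,000.00 ÷ 1.308 = HKD 6,237,767.58
HKD 6,237,767.58 ÷ 8.208 = EUR 759,961.94
EUR 759,961.94 ÷ 0.09056 = SEK 8,391,805.85
Profit = SEK 8,391,805.85 − SEK 8,159,000.00

Profit: SEK 232,805.85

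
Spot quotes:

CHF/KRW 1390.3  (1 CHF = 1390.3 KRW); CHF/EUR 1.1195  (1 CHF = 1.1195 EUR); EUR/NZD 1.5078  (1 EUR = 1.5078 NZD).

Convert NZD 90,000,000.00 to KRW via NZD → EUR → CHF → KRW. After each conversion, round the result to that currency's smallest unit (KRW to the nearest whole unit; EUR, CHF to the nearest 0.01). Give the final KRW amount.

KRW 74,128,155,751

NZD 90,000,000.00 ÷ 1.5078 = EUR 59,689,614.01
EUR 59,689,614.01 ÷ 1.1195 = CHF 53,318,100.95
CHF 53,318,100.95 × 1390.3 = KRW 74,128,155,751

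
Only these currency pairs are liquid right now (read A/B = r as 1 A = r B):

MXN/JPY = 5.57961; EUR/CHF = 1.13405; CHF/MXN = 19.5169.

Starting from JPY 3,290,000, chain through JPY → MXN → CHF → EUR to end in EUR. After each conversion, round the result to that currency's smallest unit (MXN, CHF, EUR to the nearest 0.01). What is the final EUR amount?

JPY 3,290,000 ÷ 5.57961 = MXN 589,646.95
MXN 589,646.95 ÷ 19.5169 = CHF 30,212.12
CHF 30,212.12 ÷ 1.13405 = EUR 26,640.91

EUR 26,640.91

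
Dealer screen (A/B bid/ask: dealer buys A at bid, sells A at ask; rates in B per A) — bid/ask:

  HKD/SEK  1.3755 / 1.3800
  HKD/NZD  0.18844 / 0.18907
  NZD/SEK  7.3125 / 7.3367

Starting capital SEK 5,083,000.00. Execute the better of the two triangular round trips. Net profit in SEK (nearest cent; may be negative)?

Net result: SEK -7,486.38 (no profitable arbitrage after spreads)

Best loop SEK → HKD → NZD → SEK:
SEK 5,083,000.00 ÷ 1.3800 (buy HKD at ask) = HKD 3,683,333.33
HKD 3,683,333.33 × 0.18844 (sell HKD at bid) = NZD 694,087.33
NZD 694,087.33 × 7.3125 (sell NZD at bid) = SEK 5,075,513.62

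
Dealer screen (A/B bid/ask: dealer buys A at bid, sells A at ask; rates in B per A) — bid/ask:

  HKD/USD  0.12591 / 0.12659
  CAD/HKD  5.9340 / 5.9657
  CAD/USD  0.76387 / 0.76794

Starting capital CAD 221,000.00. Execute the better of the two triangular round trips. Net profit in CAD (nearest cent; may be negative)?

Net profit: CAD 2,537.77

Best loop CAD → USD → HKD → CAD:
CAD 221,000.00 × 0.76387 (sell CAD at bid) = USD 168,815.27
USD 168,815.27 ÷ 0.12659 (buy HKD at ask) = HKD 1,333,559.29
HKD 1,333,559.29 ÷ 5.9657 (buy CAD at ask) = CAD 223,537.77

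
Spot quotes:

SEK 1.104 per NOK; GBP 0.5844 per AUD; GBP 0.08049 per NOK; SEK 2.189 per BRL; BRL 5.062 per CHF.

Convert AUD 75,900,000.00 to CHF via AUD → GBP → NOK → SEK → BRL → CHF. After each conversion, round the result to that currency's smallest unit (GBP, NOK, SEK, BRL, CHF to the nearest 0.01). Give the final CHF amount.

CHF 54,904,915.41

AUD 75,900,000.00 × 0.5844 = GBP 44,355,960.00
GBP 44,355,960.00 ÷ 0.08049 = NOK 551,074,170.70
NOK 551,074,170.70 × 1.104 = SEK 608,385,884.45
SEK 608,385,884.45 ÷ 2.189 = BRL 277,928,681.80
BRL 277,928,681.80 ÷ 5.062 = CHF 54,904,915.41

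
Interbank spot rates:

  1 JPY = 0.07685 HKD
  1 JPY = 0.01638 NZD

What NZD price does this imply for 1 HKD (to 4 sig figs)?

HKD/NZD = 0.2131

1 HKD ÷ 0.07685 = 13.0124 JPY
13.0124 JPY × 0.01638 = 0.213142 NZD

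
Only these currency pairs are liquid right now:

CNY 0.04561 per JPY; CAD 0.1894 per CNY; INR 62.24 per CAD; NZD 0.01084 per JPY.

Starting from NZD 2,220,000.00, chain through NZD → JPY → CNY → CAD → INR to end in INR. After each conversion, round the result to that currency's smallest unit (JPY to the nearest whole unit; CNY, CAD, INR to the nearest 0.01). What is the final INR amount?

NZD 2,220,000.00 ÷ 0.01084 = JPY 204,797,048
JPY 204,797,048 × 0.04561 = CNY 9,340,793.36
CNY 9,340,793.36 × 0.1894 = CAD 1,769,146.26
CAD 1,769,146.26 × 62.24 = INR 110,111,663.22

INR 110,111,663.22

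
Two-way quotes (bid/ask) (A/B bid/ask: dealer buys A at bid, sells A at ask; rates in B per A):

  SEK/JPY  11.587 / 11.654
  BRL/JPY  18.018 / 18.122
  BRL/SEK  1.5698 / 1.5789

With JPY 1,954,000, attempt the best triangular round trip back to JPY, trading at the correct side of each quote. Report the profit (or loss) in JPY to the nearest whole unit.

Net profit: JPY 7,254

Best loop JPY → BRL → SEK → JPY:
JPY 1,954,000 ÷ 18.122 (buy BRL at ask) = BRL 107,824.74
BRL 107,824.74 × 1.5698 (sell BRL at bid) = SEK 169,263.28
SEK 169,263.28 × 11.587 (sell SEK at bid) = JPY 1,961,254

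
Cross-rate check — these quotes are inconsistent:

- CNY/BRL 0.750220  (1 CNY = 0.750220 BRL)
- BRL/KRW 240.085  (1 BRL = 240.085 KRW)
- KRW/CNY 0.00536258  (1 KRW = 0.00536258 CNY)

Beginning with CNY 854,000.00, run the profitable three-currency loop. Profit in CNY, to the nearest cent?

Profit: CNY 30,159.10

Profitable loop is CNY → KRW → BRL → CNY:
CNY 854,000.00 ÷ 0.00536258 = KRW 159,251,703
KRW 159,251,703 ÷ 240.085 = BRL 663,313.84
BRL 663,313.84 ÷ 0.750220 = CNY 884,159.10
Profit = CNY 884,159.10 − CNY 854,000.00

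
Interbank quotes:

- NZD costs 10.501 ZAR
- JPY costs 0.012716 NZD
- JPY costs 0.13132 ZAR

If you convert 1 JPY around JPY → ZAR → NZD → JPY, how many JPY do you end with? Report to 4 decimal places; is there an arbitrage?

0.9834 (arbitrage exists)

Around JPY → ZAR → NZD → JPY: 1 × 0.13132 ÷ 10.501 ÷ 0.012716 = 0.983444
Product < 1; profitable direction is JPY → NZD → ZAR → JPY.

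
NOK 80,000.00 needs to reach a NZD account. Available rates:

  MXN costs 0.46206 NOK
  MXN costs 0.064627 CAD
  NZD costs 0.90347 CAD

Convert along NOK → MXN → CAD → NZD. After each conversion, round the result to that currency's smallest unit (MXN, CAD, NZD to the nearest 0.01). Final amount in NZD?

NZD 12,384.88

NOK 80,000.00 ÷ 0.46206 = MXN 173,137.69
MXN 173,137.69 × 0.064627 = CAD 11,189.37
CAD 11,189.37 ÷ 0.90347 = NZD 12,384.88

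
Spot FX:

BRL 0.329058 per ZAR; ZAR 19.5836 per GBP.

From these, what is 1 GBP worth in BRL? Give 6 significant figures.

GBP/BRL = 6.44414

1 GBP × 19.5836 = 19.5836 ZAR
19.5836 ZAR × 0.329058 = 6.44414 BRL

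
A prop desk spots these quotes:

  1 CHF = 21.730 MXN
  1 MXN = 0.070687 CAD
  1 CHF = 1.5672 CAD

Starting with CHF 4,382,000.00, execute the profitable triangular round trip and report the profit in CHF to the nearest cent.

Profitable loop is CHF → CAD → MXN → CHF:
CHF 4,382,000.00 × 1.5672 = CAD 6,867,470.40
CAD 6,867,470.40 ÷ 0.070687 = MXN 97,153,230.44
MXN 97,153,230.44 ÷ 21.730 = CHF 4,470,926.39
Profit = CHF 4,470,926.39 − CHF 4,382,000.00

Profit: CHF 88,926.39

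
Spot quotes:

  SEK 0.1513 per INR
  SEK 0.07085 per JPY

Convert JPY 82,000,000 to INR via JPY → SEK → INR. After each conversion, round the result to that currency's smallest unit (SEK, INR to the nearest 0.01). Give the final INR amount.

JPY 82,000,000 × 0.07085 = SEK 5,809,700.00
SEK 5,809,700.00 ÷ 0.1513 = INR 38,398,545.94

INR 38,398,545.94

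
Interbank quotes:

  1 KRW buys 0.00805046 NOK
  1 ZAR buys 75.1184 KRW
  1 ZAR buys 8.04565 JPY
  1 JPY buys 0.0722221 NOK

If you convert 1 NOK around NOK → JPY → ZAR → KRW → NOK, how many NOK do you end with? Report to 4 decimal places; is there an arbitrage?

Around NOK → JPY → ZAR → KRW → NOK: 1 ÷ 0.0722221 ÷ 8.04565 × 75.1184 × 0.00805046 = 1.040724
Product > 1; profitable direction is NOK → JPY → ZAR → KRW → NOK.

1.0407 (arbitrage exists)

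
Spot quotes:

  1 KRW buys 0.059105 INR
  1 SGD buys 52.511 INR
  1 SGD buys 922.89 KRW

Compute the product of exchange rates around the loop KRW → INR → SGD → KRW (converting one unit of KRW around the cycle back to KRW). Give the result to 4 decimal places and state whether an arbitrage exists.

1.0388 (arbitrage exists)

Around KRW → INR → SGD → KRW: 1 × 0.059105 ÷ 52.511 × 922.89 = 1.038781
Product > 1; profitable direction is KRW → INR → SGD → KRW.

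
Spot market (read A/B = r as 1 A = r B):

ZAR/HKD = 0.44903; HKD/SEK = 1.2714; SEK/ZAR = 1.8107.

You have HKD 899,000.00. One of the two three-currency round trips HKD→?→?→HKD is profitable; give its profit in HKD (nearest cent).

Profit: HKD 30,316.73

Profitable loop is HKD → SEK → ZAR → HKD:
HKD 899,000.00 × 1.2714 = SEK 1,142,988.60
SEK 1,142,988.60 × 1.8107 = ZAR 2,069,609.46
ZAR 2,069,609.46 × 0.44903 = HKD 929,316.73
Profit = HKD 929,316.73 − HKD 899,000.00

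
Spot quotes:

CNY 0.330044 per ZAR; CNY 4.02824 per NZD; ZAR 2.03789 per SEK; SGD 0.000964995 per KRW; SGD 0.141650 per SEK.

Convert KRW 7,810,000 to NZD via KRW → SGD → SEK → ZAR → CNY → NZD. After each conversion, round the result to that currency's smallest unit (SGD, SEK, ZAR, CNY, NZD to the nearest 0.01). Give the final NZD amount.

KRW 7,810,000 × 0.000964995 = SGD 7,536.61
SGD 7,536.61 ÷ 0.141650 = SEK 53,205.86
SEK 53,205.86 × 2.03789 = ZAR 108,427.69
ZAR 108,427.69 × 0.330044 = CNY 35,785.91
CNY 35,785.91 ÷ 4.02824 = NZD 8,883.76

NZD 8,883.76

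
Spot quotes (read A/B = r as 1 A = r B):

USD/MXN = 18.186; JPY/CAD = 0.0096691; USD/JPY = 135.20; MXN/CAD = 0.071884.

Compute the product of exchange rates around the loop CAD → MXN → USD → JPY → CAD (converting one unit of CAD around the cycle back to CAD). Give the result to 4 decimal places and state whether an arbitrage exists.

Around CAD → MXN → USD → JPY → CAD: 1 ÷ 0.071884 ÷ 18.186 × 135.20 × 0.0096691 = 0.999985
Product ≈ 1 (deviation 0.002%, within rounding noise).

1.0000 (no arbitrage)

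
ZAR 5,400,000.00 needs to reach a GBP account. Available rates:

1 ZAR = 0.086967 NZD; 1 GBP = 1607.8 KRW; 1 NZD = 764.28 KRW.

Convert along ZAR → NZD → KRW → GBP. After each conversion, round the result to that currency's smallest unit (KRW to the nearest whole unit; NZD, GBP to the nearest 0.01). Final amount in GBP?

GBP 223,238.31

ZAR 5,400,000.00 × 0.086967 = NZD 469,621.80
NZD 469,621.80 × 764.28 = KRW 358,922,549
KRW 358,922,549 ÷ 1607.8 = GBP 223,238.31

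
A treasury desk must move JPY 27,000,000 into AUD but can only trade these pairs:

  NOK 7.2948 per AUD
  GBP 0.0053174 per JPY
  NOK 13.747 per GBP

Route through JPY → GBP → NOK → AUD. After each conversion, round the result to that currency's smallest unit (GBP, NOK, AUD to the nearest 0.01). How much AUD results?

JPY 27,000,000 × 0.0053174 = GBP 143,569.80
GBP 143,569.80 × 13.747 = NOK 1,973,654.04
NOK 1,973,654.04 ÷ 7.2948 = AUD 270,556.29

AUD 270,556.29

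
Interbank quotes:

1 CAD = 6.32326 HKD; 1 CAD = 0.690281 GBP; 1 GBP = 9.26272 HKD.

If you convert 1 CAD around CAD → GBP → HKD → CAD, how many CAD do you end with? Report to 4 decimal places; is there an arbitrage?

1.0112 (arbitrage exists)

Around CAD → GBP → HKD → CAD: 1 × 0.690281 × 9.26272 ÷ 6.32326 = 1.011168
Product > 1; profitable direction is CAD → GBP → HKD → CAD.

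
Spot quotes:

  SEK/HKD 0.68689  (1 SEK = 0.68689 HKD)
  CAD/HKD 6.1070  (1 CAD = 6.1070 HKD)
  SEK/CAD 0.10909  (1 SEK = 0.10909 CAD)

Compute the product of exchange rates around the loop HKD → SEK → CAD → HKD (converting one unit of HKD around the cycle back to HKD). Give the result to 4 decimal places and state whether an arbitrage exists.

0.9699 (arbitrage exists)

Around HKD → SEK → CAD → HKD: 1 ÷ 0.68689 × 0.10909 × 6.1070 = 0.969897
Product < 1; profitable direction is HKD → CAD → SEK → HKD.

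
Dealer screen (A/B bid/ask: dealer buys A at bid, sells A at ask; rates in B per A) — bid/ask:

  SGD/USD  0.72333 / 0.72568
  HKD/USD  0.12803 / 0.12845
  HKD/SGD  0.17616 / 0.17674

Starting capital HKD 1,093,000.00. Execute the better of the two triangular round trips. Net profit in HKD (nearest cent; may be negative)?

Best loop HKD → USD → SGD → HKD:
HKD 1,093,000.00 × 0.12803 (sell HKD at bid) = USD 139,936.79
USD 139,936.79 ÷ 0.72568 (buy SGD at ask) = SGD 192,835.40
SGD 192,835.40 ÷ 0.17674 (buy HKD at ask) = HKD 1,091,068.21

Net result: HKD -1,931.79 (no profitable arbitrage after spreads)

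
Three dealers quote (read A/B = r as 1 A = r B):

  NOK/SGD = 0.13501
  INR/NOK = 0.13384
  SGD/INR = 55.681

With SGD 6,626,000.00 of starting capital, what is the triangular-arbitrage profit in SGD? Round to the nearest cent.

Profitable loop is SGD → INR → NOK → SGD:
SGD 6,626,000.00 × 55.681 = INR 368,942,306.00
INR 368,942,306.00 × 0.13384 = NOK 49,379,238.24
NOK 49,379,238.24 × 0.13501 = SGD 6,666,690.95
Profit = SGD 6,666,690.95 − SGD 6,626,000.00

Profit: SGD 40,690.95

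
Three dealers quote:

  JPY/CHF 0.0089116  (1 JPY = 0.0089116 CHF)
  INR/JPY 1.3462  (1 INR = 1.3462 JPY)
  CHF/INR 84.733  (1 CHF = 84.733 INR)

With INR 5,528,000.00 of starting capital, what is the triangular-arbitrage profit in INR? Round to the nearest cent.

Profit: INR 91,347.48

Profitable loop is INR → JPY → CHF → INR:
INR 5,528,000.00 × 1.3462 = JPY 7,441,794
JPY 7,441,794 × 0.0089116 = CHF 66,318.29
CHF 66,318.29 × 84.733 = INR 5,619,347.48
Profit = INR 5,619,347.48 − INR 5,528,000.00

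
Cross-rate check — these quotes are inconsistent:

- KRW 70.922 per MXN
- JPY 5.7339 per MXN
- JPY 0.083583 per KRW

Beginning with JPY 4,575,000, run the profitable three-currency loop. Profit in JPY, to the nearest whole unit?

Profitable loop is JPY → MXN → KRW → JPY:
JPY 4,575,000 ÷ 5.7339 = MXN 797,886.26
MXN 797,886.26 × 70.922 = KRW 56,587,689
KRW 56,587,689 × 0.083583 = JPY 4,729,769
Profit = JPY 4,729,769 − JPY 4,575,000

Profit: JPY 154,769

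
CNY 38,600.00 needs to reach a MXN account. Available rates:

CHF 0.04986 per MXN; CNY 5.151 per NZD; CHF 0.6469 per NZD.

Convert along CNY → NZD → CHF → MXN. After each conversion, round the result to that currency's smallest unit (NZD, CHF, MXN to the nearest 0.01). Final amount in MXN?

MXN 97,225.63

CNY 38,600.00 ÷ 5.151 = NZD 7,493.69
NZD 7,493.69 × 0.6469 = CHF 4,847.67
CHF 4,847.67 ÷ 0.04986 = MXN 97,225.63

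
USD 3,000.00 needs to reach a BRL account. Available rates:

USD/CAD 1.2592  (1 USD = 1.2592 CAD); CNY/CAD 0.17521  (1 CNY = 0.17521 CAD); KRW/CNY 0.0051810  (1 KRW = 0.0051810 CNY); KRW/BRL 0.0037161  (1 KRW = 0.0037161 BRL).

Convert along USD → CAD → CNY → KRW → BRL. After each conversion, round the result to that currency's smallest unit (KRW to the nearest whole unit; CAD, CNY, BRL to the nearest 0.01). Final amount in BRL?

BRL 15,464.32

USD 3,000.00 × 1.2592 = CAD 3,777.60
CAD 3,777.60 ÷ 0.17521 = CNY 21,560.41
CNY 21,560.41 ÷ 0.0051810 = KRW 4,161,438
KRW 4,161,438 × 0.0037161 = BRL 15,464.32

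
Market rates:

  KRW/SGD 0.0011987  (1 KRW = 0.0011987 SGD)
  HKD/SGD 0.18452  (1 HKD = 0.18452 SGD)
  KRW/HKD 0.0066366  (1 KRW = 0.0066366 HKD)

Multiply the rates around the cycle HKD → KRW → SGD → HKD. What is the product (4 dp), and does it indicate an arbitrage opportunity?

Around HKD → KRW → SGD → HKD: 1 ÷ 0.0066366 × 0.0011987 ÷ 0.18452 = 0.978862
Product < 1; profitable direction is HKD → SGD → KRW → HKD.

0.9789 (arbitrage exists)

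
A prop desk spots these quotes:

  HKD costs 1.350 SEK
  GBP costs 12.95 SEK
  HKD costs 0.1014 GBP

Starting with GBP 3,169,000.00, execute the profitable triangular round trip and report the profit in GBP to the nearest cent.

Profit: GBP 88,979.03

Profitable loop is GBP → HKD → SEK → GBP:
GBP 3,169,000.00 ÷ 0.1014 = HKD 31,252,465.48
HKD 31,252,465.48 × 1.350 = SEK 42,190,828.40
SEK 42,190,828.40 ÷ 12.95 = GBP 3,257,979.03
Profit = GBP 3,257,979.03 − GBP 3,169,000.00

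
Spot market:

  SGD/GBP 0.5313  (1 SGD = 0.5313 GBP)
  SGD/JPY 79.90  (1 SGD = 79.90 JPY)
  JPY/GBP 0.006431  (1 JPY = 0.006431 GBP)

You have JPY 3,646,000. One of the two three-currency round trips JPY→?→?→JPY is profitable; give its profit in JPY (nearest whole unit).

Profit: JPY 123,912

Profitable loop is JPY → SGD → GBP → JPY:
JPY 3,646,000 ÷ 79.90 = SGD 45,632.04
SGD 45,632.04 × 0.5313 = GBP 24,244.30
GBP 24,244.30 ÷ 0.006431 = JPY 3,769,912
Profit = JPY 3,769,912 − JPY 3,646,000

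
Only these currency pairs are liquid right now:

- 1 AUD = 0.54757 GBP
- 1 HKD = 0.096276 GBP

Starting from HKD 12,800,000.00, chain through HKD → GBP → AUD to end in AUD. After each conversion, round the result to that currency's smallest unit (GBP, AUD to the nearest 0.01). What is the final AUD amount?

HKD 12,800,000.00 × 0.096276 = GBP 1,232,332.80
GBP 1,232,332.80 ÷ 0.54757 = AUD 2,250,548.42

AUD 2,250,548.42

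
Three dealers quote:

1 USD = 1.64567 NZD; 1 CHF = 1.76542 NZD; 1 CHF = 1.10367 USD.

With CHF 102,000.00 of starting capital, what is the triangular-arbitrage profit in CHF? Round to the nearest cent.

Profitable loop is CHF → USD → NZD → CHF:
CHF 102,000.00 × 1.10367 = USD 112,574.34
USD 112,574.34 × 1.64567 = NZD 185,260.21
NZD 185,260.21 ÷ 1.76542 = CHF 104,938.32
Profit = CHF 104,938.32 − CHF 102,000.00

Profit: CHF 2,938.32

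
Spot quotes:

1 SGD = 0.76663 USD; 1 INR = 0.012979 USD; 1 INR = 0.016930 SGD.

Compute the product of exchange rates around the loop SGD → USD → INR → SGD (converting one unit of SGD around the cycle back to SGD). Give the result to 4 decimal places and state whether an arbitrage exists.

1.0000 (no arbitrage)

Around SGD → USD → INR → SGD: 1 × 0.76663 ÷ 0.012979 × 0.016930 = 1.000004
Product ≈ 1 (deviation 0.000%, within rounding noise).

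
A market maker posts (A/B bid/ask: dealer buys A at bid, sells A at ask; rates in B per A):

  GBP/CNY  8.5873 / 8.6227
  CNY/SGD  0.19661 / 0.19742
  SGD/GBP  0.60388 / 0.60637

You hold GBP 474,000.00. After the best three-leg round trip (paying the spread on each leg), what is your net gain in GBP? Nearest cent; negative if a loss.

Net profit: GBP 9,271.55

Best loop GBP → CNY → SGD → GBP:
GBP 474,000.00 × 8.5873 (sell GBP at bid) = CNY 4,070,380.20
CNY 4,070,380.20 × 0.19661 (sell CNY at bid) = SGD 800,277.45
SGD 800,277.45 × 0.60388 (sell SGD at bid) = GBP 483,271.55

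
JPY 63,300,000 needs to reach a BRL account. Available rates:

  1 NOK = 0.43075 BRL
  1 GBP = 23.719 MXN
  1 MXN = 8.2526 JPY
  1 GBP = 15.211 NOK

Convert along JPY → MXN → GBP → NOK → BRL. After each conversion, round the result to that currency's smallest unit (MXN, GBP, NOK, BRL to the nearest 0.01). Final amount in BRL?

JPY 63,300,000 ÷ 8.2526 = MXN 7,670,309.96
MXN 7,670,309.96 ÷ 23.719 = GBP 323,382.52
GBP 323,382.52 × 15.211 = NOK 4,918,971.51
NOK 4,918,971.51 × 0.43075 = BRL 2,118,846.98

BRL 2,118,846.98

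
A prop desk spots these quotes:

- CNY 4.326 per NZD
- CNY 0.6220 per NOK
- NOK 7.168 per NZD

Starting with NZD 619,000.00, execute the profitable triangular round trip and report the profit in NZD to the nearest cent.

Profitable loop is NZD → NOK → CNY → NZD:
NZD 619,000.00 × 7.168 = NOK 4,436,992.00
NOK 4,436,992.00 × 0.6220 = CNY 2,759,809.02
CNY 2,759,809.02 ÷ 4.326 = NZD 637,958.63
Profit = NZD 637,958.63 − NZD 619,000.00

Profit: NZD 18,958.63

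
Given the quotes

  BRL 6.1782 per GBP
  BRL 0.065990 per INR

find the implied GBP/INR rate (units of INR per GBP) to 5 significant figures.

GBP/INR = 93.623

1 GBP × 6.1782 = 6.1782 BRL
6.1782 BRL ÷ 0.065990 = 93.6233 INR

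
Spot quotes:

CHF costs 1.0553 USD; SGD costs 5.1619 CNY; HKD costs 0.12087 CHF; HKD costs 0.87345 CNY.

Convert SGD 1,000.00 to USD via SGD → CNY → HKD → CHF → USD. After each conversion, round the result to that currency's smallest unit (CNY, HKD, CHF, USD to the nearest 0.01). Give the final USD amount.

SGD 1,000.00 × 5.1619 = CNY 5,161.90
CNY 5,161.90 ÷ 0.87345 = HKD 5,909.78
HKD 5,909.78 × 0.12087 = CHF 714.32
CHF 714.32 × 1.0553 = USD 753.82

USD 753.82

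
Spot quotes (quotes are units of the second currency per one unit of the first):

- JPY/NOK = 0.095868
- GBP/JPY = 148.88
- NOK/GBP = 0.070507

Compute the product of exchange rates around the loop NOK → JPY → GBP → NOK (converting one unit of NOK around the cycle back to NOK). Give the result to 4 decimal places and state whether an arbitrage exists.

Around NOK → JPY → GBP → NOK: 1 ÷ 0.095868 ÷ 148.88 ÷ 0.070507 = 0.993706
Product < 1; profitable direction is NOK → GBP → JPY → NOK.

0.9937 (arbitrage exists)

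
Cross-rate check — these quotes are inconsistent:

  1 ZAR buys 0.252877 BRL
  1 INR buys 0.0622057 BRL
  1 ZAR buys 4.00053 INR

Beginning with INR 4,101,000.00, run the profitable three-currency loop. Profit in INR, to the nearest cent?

Profitable loop is INR → ZAR → BRL → INR:
INR 4,101,000.00 ÷ 4.00053 = ZAR 1,025,114.17
ZAR 1,025,114.17 × 0.252877 = BRL 259,227.80
BRL 259,227.80 ÷ 0.0622057 = INR 4,167,267.57
Profit = INR 4,167,267.57 − INR 4,101,000.00

Profit: INR 66,267.57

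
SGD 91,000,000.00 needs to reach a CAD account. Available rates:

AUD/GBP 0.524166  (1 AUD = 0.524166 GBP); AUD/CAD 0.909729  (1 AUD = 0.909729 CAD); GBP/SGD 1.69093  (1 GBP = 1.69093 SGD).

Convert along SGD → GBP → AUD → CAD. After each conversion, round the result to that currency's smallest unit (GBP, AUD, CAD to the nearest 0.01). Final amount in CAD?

CAD 93,402,597.75

SGD 91,000,000.00 ÷ 1.69093 = GBP 53,816,538.83
GBP 53,816,538.83 ÷ 0.524166 = AUD 102,670,792.90
AUD 102,670,792.90 × 0.909729 = CAD 93,402,597.75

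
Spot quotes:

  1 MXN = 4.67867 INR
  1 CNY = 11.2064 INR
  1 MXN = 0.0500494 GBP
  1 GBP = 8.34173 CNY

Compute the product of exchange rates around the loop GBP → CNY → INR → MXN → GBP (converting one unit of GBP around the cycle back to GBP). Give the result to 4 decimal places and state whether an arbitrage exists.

Around GBP → CNY → INR → MXN → GBP: 1 × 8.34173 × 11.2064 ÷ 4.67867 × 0.0500494 = 0.999997
Product ≈ 1 (deviation 0.000%, within rounding noise).

1.0000 (no arbitrage)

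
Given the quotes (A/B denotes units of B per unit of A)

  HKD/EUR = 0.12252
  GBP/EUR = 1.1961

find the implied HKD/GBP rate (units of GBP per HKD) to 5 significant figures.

1 HKD × 0.12252 = 0.12252 EUR
0.12252 EUR ÷ 1.1961 = 0.102433 GBP

HKD/GBP = 0.10243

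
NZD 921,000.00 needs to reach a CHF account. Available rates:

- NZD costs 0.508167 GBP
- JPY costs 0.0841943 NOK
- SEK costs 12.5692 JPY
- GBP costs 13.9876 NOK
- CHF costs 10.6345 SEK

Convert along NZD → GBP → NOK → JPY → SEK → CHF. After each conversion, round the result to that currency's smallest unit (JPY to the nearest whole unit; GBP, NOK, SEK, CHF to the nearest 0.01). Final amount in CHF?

NZD 921,000.00 × 0.508167 = GBP 468,021.81
GBP 468,021.81 × 13.9876 = NOK 6,546,501.87
NOK 6,546,501.87 ÷ 0.0841943 = JPY 77,754,692
JPY 77,754,692 ÷ 12.5692 = SEK 6,186,128.95
SEK 6,186,128.95 ÷ 10.6345 = CHF 581,703.79

CHF 581,703.79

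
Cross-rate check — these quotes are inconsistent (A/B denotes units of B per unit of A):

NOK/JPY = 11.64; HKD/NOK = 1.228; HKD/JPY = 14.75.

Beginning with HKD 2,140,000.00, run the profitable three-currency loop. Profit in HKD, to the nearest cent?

Profitable loop is HKD → JPY → NOK → HKD:
HKD 2,140,000.00 × 14.75 = JPY 31,565,000
JPY 31,565,000 ÷ 11.64 = NOK 2,711,769.76
NOK 2,711,769.76 ÷ 1.228 = HKD 2,208,281.56
Profit = HKD 2,208,281.56 − HKD 2,140,000.00

Profit: HKD 68,281.56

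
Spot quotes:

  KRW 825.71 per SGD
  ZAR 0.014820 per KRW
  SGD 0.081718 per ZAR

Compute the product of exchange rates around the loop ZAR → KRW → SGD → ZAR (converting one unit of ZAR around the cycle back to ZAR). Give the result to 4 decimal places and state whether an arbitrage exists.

1.0000 (no arbitrage)

Around ZAR → KRW → SGD → ZAR: 1 ÷ 0.014820 ÷ 825.71 ÷ 0.081718 = 1.000015
Product ≈ 1 (deviation 0.002%, within rounding noise).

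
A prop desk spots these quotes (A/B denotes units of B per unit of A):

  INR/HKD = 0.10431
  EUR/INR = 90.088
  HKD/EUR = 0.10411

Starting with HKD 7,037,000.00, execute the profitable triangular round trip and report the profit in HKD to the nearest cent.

Profitable loop is HKD → INR → EUR → HKD:
HKD 7,037,000.00 ÷ 0.10431 = INR 67,462,371.78
INR 67,462,371.78 ÷ 90.088 = EUR 748,849.70
EUR 748,849.70 ÷ 0.10411 = HKD 7,192,870.04
Profit = HKD 7,192,870.04 − HKD 7,037,000.00

Profit: HKD 155,870.04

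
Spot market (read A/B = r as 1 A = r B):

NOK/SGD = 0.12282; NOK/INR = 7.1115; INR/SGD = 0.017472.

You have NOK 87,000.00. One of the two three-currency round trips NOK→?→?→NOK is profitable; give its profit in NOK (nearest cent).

Profitable loop is NOK → INR → SGD → NOK:
NOK 87,000.00 × 7.1115 = INR 618,700.50
INR 618,700.50 × 0.017472 = SGD 10,809.94
SGD 10,809.94 ÷ 0.12282 = NOK 88,014.45
Profit = NOK 88,014.45 − NOK 87,000.00

Profit: NOK 1,014.45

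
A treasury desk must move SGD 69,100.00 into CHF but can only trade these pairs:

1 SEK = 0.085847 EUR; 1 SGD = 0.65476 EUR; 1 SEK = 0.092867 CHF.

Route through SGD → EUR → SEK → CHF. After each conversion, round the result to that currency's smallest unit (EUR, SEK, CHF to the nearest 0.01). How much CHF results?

SGD 69,100.00 × 0.65476 = EUR 45,243.92
EUR 45,243.92 ÷ 0.085847 = SEK 527,029.72
SEK 527,029.72 × 0.092867 = CHF 48,943.67

CHF 48,943.67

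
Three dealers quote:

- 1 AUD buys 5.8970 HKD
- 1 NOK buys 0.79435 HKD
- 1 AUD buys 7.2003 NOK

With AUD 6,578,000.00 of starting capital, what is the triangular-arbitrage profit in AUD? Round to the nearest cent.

Profitable loop is AUD → HKD → NOK → AUD:
AUD 6,578,000.00 × 5.8970 = HKD 38,790,466.00
HKD 38,790,466.00 ÷ 0.79435 = NOK 48,832,965.32
NOK 48,832,965.32 ÷ 7.2003 = AUD 6,782,073.71
Profit = AUD 6,782,073.71 − AUD 6,578,000.00

Profit: AUD 204,073.71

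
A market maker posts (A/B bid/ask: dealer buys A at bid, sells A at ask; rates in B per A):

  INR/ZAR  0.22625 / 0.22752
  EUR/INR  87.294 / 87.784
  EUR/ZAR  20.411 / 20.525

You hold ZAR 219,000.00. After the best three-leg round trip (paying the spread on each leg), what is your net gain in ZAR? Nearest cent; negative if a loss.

Net profit: ZAR 4,806.89

Best loop ZAR → INR → EUR → ZAR:
ZAR 219,000.00 ÷ 0.22752 (buy INR at ask) = INR 962,552.74
INR 962,552.74 ÷ 87.784 (buy EUR at ask) = EUR 10,965.01
EUR 10,965.01 × 20.411 (sell EUR at bid) = ZAR 223,806.89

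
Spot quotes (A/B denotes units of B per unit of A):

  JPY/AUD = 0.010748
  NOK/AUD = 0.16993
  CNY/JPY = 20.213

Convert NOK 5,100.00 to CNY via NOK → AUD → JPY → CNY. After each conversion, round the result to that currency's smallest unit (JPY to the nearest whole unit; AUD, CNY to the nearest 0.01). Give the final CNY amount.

CNY 3,989.17

NOK 5,100.00 × 0.16993 = AUD 866.64
AUD 866.64 ÷ 0.010748 = JPY 80,633
JPY 80,633 ÷ 20.213 = CNY 3,989.17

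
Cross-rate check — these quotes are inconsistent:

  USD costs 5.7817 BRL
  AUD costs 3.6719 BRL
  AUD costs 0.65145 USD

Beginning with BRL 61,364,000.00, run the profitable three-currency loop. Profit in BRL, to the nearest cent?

Profit: BRL 1,580,742.00

Profitable loop is BRL → AUD → USD → BRL:
BRL 61,364,000.00 ÷ 3.6719 = AUD 16,711,784.09
AUD 16,711,784.09 × 0.65145 = USD 10,886,891.75
USD 10,886,891.75 × 5.7817 = BRL 62,944,742.00
Profit = BRL 62,944,742.00 − BRL 61,364,000.00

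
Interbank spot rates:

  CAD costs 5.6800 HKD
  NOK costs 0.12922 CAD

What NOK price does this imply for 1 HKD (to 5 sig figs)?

HKD/NOK = 1.3625

1 HKD ÷ 5.6800 = 0.176056 CAD
0.176056 CAD ÷ 0.12922 = 1.36245 NOK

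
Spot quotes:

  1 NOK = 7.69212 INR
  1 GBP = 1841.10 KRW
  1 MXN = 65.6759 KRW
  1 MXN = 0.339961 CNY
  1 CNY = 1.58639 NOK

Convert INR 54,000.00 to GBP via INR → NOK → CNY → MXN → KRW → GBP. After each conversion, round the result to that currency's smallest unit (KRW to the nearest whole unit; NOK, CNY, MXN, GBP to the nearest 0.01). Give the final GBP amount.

GBP 464.34

INR 54,000.00 ÷ 7.69212 = NOK 7,020.17
NOK 7,020.17 ÷ 1.58639 = CNY 4,425.25
CNY 4,425.25 ÷ 0.339961 = MXN 13,016.93
MXN 13,016.93 × 65.6759 = KRW 854,899
KRW 854,899 ÷ 1841.10 = GBP 464.34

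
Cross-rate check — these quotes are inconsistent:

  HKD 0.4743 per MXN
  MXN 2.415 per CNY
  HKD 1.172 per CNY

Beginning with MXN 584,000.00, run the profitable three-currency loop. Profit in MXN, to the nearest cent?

Profit: MXN 13,544.43

Profitable loop is MXN → CNY → HKD → MXN:
MXN 584,000.00 ÷ 2.415 = CNY 241,821.95
CNY 241,821.95 × 1.172 = HKD 283,415.32
HKD 283,415.32 ÷ 0.4743 = MXN 597,544.43
Profit = MXN 597,544.43 − MXN 584,000.00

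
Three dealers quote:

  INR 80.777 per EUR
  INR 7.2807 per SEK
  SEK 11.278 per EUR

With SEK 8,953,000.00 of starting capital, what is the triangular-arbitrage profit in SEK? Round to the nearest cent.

Profit: SEK 147,936.65

Profitable loop is SEK → INR → EUR → SEK:
SEK 8,953,000.00 × 7.2807 = INR 65,184,107.10
INR 65,184,107.10 ÷ 80.777 = EUR 806,963.70
EUR 806,963.70 × 11.278 = SEK 9,100,936.65
Profit = SEK 9,100,936.65 − SEK 8,953,000.00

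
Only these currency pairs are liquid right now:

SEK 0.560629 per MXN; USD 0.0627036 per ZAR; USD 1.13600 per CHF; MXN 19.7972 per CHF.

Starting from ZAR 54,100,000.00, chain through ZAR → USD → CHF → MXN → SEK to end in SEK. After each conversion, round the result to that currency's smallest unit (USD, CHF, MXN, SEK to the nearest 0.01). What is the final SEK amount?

ZAR 54,100,000.00 × 0.0627036 = USD 3,392,264.76
USD 3,392,264.76 ÷ 1.13600 = CHF 2,986,148.56
CHF 2,986,148.56 × 19.7972 = MXN 59,117,380.27
MXN 59,117,380.27 × 0.560629 = SEK 33,142,917.78

SEK 33,142,917.78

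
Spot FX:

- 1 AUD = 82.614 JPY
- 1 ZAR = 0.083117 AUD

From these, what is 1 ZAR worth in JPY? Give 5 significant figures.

1 ZAR × 0.083117 = 0.083117 AUD
0.083117 AUD × 82.614 = 6.86663 JPY

ZAR/JPY = 6.8666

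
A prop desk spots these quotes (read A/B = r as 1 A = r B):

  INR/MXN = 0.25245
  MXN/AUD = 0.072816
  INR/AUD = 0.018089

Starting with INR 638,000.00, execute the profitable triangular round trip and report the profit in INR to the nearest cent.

Profitable loop is INR → MXN → AUD → INR:
INR 638,000.00 × 0.25245 = MXN 161,063.10
MXN 161,063.10 × 0.072816 = AUD 11,727.97
AUD 11,727.97 ÷ 0.018089 = INR 648,348.21
Profit = INR 648,348.21 − INR 638,000.00

Profit: INR 10,348.21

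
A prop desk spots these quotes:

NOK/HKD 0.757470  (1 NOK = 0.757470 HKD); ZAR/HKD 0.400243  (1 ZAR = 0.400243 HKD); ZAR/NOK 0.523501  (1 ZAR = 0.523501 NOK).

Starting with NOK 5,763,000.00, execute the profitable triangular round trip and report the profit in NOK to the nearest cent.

Profit: NOK 53,870.72

Profitable loop is NOK → ZAR → HKD → NOK:
NOK 5,763,000.00 ÷ 0.523501 = ZAR 11,008,574.96
ZAR 11,008,574.96 × 0.400243 = HKD 4,406,105.07
HKD 4,406,105.07 ÷ 0.757470 = NOK 5,816,870.72
Profit = NOK 5,816,870.72 − NOK 5,763,000.00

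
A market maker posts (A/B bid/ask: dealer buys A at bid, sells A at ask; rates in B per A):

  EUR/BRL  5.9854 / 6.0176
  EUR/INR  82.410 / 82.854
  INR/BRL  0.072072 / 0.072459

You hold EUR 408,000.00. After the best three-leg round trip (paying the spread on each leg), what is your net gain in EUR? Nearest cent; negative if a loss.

Net result: EUR -1,231.30 (no profitable arbitrage after spreads)

Best loop EUR → BRL → INR → EUR:
EUR 408,000.00 × 5.9854 (sell EUR at bid) = BRL 2,442,043.20
BRL 2,442,043.20 ÷ 0.072459 (buy INR at ask) = INR 33,702,413.78
INR 33,702,413.78 ÷ 82.854 (buy EUR at ask) = EUR 406,768.70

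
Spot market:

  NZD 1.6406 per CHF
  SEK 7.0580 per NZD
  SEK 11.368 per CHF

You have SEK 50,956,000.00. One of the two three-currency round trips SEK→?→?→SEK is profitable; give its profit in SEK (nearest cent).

Profit: SEK 947,378.18

Profitable loop is SEK → CHF → NZD → SEK:
SEK 50,956,000.00 ÷ 11.368 = CHF 4,482,406.76
CHF 4,482,406.76 × 1.6406 = NZD 7,353,836.52
NZD 7,353,836.52 × 7.0580 = SEK 51,903,378.18
Profit = SEK 51,903,378.18 − SEK 50,956,000.00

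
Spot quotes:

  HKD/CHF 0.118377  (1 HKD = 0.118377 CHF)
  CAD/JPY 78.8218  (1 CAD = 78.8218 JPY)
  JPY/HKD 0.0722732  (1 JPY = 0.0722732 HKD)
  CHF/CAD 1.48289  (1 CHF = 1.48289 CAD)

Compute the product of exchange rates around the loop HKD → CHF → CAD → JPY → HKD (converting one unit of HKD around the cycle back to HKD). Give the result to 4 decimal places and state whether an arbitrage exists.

Around HKD → CHF → CAD → JPY → HKD: 1 × 0.118377 × 1.48289 × 78.8218 × 0.0722732 = 1.000000
Product ≈ 1 (deviation 0.000%, within rounding noise).

1.0000 (no arbitrage)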